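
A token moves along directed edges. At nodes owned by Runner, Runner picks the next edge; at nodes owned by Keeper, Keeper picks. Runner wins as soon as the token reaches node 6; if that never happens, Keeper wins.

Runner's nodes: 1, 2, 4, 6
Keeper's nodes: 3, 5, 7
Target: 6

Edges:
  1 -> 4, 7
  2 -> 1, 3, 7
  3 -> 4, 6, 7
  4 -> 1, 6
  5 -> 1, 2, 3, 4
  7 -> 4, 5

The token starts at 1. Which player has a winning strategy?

Runner

A0 = {6}
A1: add {4} — 4 (Runner) has 4→6.
A2: add {1} — 1 (Runner) has 1→4.
1 ∈ A2, so Runner can force the target.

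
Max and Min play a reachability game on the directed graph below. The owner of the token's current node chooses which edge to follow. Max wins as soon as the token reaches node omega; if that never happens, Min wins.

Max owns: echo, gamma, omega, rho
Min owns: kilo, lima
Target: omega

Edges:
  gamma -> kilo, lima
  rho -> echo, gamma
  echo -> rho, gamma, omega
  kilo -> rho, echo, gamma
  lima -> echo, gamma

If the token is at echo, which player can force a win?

Max

A0 = {omega}
A1: add {echo} — echo (Max) has echo→omega.
echo ∈ A1, so Max can force the target.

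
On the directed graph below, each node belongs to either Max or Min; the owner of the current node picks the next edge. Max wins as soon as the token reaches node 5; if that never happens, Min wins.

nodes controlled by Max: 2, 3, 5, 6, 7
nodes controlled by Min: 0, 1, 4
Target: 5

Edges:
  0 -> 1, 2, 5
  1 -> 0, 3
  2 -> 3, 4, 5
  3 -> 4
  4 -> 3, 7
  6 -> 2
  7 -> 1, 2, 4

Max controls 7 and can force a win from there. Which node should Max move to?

2

A0 = {5}
A1: add {2} — 2 (Max) has 2→5.
A2: add {6, 7} — 6 (Max) has 6→2; 7 (Max) has 7→2.
A3 = A2; e.g. 0 (Min) can still go to 1. Fixed point.
From 7, successor 2 is in the attractor (rank 1); the other successors 1, 4 are not.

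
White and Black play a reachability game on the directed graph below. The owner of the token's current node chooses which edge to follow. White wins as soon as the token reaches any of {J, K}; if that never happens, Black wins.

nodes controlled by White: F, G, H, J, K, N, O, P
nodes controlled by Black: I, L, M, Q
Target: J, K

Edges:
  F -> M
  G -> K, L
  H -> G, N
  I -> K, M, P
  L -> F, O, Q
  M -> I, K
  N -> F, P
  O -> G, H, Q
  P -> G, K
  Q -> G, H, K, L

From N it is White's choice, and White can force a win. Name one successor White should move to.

P

A0 = {J, K}
A1: add {G, P} — G (White) has G→K; P (White) has P→K.
A2: add {H, N, O} — H (White) has H→G; N (White) has N→P; O (White) has O→G.
A3 = A2; e.g. F (White) has no edge into A2. Fixed point.
From N, successor P is in the attractor (rank 1); the other successor F is not.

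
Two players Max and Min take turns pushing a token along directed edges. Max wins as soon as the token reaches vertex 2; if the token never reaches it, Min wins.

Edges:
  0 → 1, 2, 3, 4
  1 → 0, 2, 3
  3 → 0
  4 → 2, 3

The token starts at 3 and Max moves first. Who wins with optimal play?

Track states (vertex, player-to-move).
A0 = {(2,Max), (2,Min)}
A1: add {(0,Max), (1,Max), (4,Max)}.
A2: add {(3,Min)}.
A3 = A2; e.g. (0,Min) stays out. (3,Max) never enters ⇒ Min avoids the target.

Min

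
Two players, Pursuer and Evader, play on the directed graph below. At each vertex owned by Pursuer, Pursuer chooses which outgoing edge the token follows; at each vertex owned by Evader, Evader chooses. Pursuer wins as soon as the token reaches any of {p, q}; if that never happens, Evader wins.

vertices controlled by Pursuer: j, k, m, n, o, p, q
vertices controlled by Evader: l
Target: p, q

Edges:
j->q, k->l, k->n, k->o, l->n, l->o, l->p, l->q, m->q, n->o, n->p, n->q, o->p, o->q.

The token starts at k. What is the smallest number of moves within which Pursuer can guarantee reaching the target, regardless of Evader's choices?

2

A0 = {p, q}
A1: add {j, m, n, o} — j (Pursuer) has j→q; m (Pursuer) has m→q; n (Pursuer) has n→p; o (Pursuer) has o→p.
A2: add {k, l} — k (Pursuer) has k→n; l (Evader): all of {n, o, p, q} already in.
A2 = all vertices. Fixed point.
k enters the attractor at level 2, so Pursuer can force the target in 2 moves from there.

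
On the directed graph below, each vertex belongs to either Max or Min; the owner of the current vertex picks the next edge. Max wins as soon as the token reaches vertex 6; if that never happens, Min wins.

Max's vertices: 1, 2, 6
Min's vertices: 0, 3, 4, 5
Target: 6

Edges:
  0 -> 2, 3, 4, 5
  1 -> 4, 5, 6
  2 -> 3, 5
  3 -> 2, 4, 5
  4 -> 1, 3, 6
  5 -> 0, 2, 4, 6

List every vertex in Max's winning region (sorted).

1, 6

A0 = {6}
A1: add {1} — 1 (Max) has 1→6.
A2 = A1; e.g. 0 (Min) can still go to 2. Fixed point.
Max's winning region = {1, 6}.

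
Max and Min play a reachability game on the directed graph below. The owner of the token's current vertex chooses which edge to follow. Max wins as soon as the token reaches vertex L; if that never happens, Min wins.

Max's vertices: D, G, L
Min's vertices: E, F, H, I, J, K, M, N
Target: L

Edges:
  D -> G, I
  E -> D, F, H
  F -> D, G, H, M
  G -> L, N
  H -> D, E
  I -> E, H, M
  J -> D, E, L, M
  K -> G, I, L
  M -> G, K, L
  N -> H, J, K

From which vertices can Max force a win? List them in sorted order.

A0 = {L}
A1: add {G} — G (Max) has G→L.
A2: add {D} — D (Max) has D→G.
A3 = A2; e.g. E (Min) can still go to F. Fixed point.
Max's winning region = {D, G, L}.

D, G, L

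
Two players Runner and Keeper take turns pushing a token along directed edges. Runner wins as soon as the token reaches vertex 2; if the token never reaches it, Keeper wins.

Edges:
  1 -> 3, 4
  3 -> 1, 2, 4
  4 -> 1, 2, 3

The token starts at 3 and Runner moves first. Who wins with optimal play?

Track states (vertex, player-to-move).
A0 = {(2,Runner), (2,Keeper)}
A1: add {(3,Runner), (4,Runner)}.
(3,Runner) ∈ A1 ⇒ Runner forces the target.

Runner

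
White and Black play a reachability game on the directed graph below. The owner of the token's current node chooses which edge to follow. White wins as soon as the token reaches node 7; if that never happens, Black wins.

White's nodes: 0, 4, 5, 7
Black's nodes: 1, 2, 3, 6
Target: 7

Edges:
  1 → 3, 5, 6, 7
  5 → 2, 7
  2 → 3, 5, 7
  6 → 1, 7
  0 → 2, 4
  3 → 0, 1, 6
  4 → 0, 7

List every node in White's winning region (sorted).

0, 4, 5, 7

A0 = {7}
A1: add {4, 5} — 4 (White) has 4→7; 5 (White) has 5→7.
A2: add {0} — 0 (White) has 0→4.
A3 = A2; e.g. 1 (Black) can still go to 3. Fixed point.
White's winning region = {0, 4, 5, 7}.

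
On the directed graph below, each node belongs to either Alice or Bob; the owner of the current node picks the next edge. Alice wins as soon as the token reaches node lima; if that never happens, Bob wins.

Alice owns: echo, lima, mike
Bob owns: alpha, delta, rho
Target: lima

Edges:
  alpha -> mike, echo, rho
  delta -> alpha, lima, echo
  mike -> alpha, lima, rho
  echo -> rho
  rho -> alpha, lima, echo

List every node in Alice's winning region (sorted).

lima, mike

A0 = {lima}
A1: add {mike} — mike (Alice) has mike→lima.
A2 = A1; e.g. alpha (Bob) can still go to echo. Fixed point.
Alice's winning region = {lima, mike}.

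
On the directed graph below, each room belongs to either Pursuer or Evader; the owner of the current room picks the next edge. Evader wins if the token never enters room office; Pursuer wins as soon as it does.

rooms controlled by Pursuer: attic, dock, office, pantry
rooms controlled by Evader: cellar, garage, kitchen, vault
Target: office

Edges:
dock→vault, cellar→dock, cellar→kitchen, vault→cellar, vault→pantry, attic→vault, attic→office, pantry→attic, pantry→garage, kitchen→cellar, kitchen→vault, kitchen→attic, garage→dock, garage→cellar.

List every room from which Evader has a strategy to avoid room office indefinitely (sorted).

A0 = {office}
A1: add {attic} — attic (Pursuer) has attic→office.
A2: add {pantry} — pantry (Pursuer) has pantry→attic.
A3 = A2; e.g. dock (Pursuer) has no edge into A2. Fixed point.
Pursuer's attractor = {attic, office, pantry}; Evader avoids the target exactly from the complement.

cellar, dock, garage, kitchen, vault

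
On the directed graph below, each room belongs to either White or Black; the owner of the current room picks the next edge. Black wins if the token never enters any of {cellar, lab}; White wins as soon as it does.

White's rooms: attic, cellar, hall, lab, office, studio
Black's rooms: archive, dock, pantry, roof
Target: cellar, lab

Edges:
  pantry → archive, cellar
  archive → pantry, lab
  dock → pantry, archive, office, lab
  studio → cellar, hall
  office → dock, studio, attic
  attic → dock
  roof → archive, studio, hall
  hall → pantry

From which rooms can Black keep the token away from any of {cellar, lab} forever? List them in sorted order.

archive, attic, dock, hall, pantry, roof

A0 = {cellar, lab}
A1: add {studio} — studio (White) has studio→cellar.
A2: add {office} — office (White) has office→studio.
A3 = A2; e.g. pantry (Black) can still go to archive. Fixed point.
White's attractor = {cellar, lab, office, studio}; Black avoids the target exactly from the complement.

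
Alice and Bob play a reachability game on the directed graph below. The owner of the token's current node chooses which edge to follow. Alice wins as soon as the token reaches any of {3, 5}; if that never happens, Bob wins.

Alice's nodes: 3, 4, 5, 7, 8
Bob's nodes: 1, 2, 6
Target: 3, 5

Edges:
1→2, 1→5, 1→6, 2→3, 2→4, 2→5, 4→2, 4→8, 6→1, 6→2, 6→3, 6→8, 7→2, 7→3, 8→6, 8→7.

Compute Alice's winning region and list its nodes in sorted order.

2, 3, 4, 5, 7, 8

A0 = {3, 5}
A1: add {7} — 7 (Alice) has 7→3.
A2: add {8} — 8 (Alice) has 8→7.
A3: add {4} — 4 (Alice) has 4→8.
A4: add {2} — 2 (Bob): all of {3, 4, 5} already in.
A5 = A4; e.g. 1 (Bob) can still go to 6. Fixed point.
Alice's winning region = {2, 3, 4, 5, 7, 8}.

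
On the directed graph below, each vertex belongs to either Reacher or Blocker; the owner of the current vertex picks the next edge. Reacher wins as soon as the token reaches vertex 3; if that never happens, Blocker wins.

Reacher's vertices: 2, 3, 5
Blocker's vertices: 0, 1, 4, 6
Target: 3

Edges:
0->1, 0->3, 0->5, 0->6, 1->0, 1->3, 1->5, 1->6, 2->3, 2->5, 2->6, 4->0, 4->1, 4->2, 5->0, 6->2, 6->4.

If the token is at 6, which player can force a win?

Blocker

A0 = {3}
A1: add {2} — 2 (Reacher) has 2→3.
A2 = A1; e.g. 0 (Blocker) can still go to 1. Fixed point.
6 never enters the attractor, so Blocker can avoid the target forever.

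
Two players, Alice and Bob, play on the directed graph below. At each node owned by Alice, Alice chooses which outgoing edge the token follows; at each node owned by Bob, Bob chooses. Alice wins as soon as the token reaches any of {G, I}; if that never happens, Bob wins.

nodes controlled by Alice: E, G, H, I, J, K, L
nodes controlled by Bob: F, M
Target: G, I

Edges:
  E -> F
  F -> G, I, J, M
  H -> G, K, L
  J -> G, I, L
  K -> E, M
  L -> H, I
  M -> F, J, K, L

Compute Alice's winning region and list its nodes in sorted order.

A0 = {G, I}
A1: add {H, J, L} — H (Alice) has H→G; J (Alice) has J→G; L (Alice) has L→I.
A2 = A1; e.g. E (Alice) has no edge into A1. Fixed point.
Alice's winning region = {G, H, I, J, L}.

G, H, I, J, L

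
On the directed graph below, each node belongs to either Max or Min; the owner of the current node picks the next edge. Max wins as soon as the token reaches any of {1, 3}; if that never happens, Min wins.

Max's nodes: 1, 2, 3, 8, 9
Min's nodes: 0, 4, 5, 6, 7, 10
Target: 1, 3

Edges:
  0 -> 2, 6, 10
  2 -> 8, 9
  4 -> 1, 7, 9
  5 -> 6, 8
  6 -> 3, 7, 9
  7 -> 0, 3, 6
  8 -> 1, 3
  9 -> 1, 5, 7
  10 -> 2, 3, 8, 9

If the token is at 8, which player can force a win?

A0 = {1, 3}
A1: add {8, 9} — 8 (Max) has 8→1; 9 (Max) has 9→1.
8 ∈ A1, so Max can force the target.

Max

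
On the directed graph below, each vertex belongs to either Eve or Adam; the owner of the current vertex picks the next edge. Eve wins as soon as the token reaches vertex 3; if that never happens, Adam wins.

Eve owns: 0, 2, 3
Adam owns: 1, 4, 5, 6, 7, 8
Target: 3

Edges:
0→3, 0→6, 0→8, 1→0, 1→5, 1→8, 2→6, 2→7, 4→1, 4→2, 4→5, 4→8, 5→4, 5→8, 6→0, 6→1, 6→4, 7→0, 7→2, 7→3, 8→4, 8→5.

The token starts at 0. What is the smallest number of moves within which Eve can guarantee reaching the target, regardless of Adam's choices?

1

A0 = {3}
A1: add {0} — 0 (Eve) has 0→3.
A2 = A1; e.g. 1 (Adam) can still go to 5. Fixed point.
0 enters the attractor at level 1, so Eve can force the target in 1 move from there.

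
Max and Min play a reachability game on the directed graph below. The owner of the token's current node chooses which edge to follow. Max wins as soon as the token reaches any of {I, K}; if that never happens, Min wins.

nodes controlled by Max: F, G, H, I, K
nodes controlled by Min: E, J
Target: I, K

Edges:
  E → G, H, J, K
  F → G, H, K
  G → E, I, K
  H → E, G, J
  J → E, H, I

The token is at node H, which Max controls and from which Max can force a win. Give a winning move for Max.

A0 = {I, K}
A1: add {F, G} — F (Max) has F→K; G (Max) has G→I.
A2: add {H} — H (Max) has H→G.
A3 = A2; e.g. E (Min) can still go to J. Fixed point.
From H, successor G is in the attractor (rank 1); the other successors E, J are not.

G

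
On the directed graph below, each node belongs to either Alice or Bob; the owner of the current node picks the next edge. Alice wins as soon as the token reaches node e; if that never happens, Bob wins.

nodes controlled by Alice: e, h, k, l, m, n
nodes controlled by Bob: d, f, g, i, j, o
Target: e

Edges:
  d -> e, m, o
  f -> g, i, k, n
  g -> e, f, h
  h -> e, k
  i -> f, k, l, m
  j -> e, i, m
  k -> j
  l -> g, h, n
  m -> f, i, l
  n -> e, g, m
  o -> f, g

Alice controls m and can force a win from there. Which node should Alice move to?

A0 = {e}
A1: add {h, n} — h (Alice) has h→e; n (Alice) has n→e.
A2: add {l} — l (Alice) has l→h.
A3: add {m} — m (Alice) has m→l.
A4 = A3; e.g. d (Bob) can still go to o. Fixed point.
From m, successor l is in the attractor (rank 2); the other successors f, i are not.

l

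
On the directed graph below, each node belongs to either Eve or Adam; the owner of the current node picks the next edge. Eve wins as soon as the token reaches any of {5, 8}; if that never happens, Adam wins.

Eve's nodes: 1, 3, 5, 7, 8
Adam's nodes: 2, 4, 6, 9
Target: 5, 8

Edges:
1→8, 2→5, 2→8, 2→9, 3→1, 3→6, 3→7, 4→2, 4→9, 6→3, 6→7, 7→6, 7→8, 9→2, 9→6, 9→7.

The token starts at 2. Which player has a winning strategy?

A0 = {5, 8}
A1: add {1, 7} — 1 (Eve) has 1→8; 7 (Eve) has 7→8.
A2: add {3} — 3 (Eve) has 3→1.
A3: add {6} — 6 (Adam): all of {3, 7} already in.
A4 = A3; e.g. 2 (Adam) can still go to 9. Fixed point.
2 never enters the attractor, so Adam can avoid the target forever.

Adam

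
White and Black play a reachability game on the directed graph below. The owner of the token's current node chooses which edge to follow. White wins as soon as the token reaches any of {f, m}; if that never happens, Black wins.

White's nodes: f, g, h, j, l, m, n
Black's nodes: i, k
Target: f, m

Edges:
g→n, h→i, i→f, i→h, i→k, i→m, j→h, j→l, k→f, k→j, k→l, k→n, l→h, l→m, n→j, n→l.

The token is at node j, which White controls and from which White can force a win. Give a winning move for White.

A0 = {f, m}
A1: add {l} — l (White) has l→m.
A2: add {j, n} — j (White) has j→l; n (White) has n→l.
A3: add {g, k} — g (White) has g→n; k (Black): all of {f, j, l, n} already in.
A4 = A3; e.g. h (White) has no edge into A3. Fixed point.
From j, successor l is in the attractor (rank 1); the other successor h is not.

l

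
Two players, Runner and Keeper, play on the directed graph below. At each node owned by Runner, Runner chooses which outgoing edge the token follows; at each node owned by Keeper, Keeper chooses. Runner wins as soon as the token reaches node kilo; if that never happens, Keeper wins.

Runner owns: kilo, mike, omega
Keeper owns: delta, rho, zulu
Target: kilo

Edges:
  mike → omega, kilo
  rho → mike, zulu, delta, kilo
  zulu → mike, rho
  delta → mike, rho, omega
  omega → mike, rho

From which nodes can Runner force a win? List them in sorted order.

kilo, mike, omega

A0 = {kilo}
A1: add {mike} — mike (Runner) has mike→kilo.
A2: add {omega} — omega (Runner) has omega→mike.
A3 = A2; e.g. rho (Keeper) can still go to zulu. Fixed point.
Runner's winning region = {kilo, mike, omega}.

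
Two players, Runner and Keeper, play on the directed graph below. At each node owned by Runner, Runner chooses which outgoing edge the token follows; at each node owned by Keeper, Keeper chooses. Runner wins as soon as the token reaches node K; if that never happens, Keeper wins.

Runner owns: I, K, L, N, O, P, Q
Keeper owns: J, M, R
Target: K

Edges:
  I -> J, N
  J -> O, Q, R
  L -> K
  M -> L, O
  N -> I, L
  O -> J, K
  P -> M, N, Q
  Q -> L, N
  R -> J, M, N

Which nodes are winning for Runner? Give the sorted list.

A0 = {K}
A1: add {L, O} — L (Runner) has L→K; O (Runner) has O→K.
A2: add {M, N, Q} — M (Keeper): all of {L, O} already in; N (Runner) has N→L; Q (Runner) has Q→L.
A3: add {I, P} — I (Runner) has I→N; P (Runner) has P→M.
A4 = A3; e.g. J (Keeper) can still go to R. Fixed point.
Runner's winning region = {I, K, L, M, N, O, P, Q}.

I, K, L, M, N, O, P, Q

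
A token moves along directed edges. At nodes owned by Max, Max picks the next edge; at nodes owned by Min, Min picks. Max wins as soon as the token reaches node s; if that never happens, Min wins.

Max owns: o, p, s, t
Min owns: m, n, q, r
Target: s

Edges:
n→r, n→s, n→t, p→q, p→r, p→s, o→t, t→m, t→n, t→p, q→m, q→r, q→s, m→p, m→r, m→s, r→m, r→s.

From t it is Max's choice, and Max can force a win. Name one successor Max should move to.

p

A0 = {s}
A1: add {p} — p (Max) has p→s.
A2: add {t} — t (Max) has t→p.
A3: add {o} — o (Max) has o→t.
A4 = A3; e.g. m (Min) can still go to r. Fixed point.
From t, successor p is in the attractor (rank 1); the other successors m, n are not.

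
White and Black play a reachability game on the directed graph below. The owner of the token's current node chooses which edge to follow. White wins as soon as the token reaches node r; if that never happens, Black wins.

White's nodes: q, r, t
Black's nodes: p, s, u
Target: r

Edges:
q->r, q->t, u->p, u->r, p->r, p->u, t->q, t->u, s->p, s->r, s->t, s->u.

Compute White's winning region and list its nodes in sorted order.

A0 = {r}
A1: add {q} — q (White) has q→r.
A2: add {t} — t (White) has t→q.
A3 = A2; e.g. p (Black) can still go to u. Fixed point.
White's winning region = {q, r, t}.

q, r, t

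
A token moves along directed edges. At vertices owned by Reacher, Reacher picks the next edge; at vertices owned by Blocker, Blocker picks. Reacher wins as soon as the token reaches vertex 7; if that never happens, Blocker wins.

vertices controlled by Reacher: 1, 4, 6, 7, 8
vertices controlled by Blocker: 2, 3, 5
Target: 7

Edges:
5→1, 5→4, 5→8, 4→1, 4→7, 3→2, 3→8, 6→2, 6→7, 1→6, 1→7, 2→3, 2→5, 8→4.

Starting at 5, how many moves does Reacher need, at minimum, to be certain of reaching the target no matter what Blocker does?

3

A0 = {7}
A1: add {1, 4, 6} — 1 (Reacher) has 1→7; 4 (Reacher) has 4→7; 6 (Reacher) has 6→7.
A2: add {8} — 8 (Reacher) has 8→4.
A3: add {5} — 5 (Blocker): all of {1, 4, 8} already in.
A4 = A3; e.g. 2 (Blocker) can still go to 3. Fixed point.
5 enters the attractor at level 3, so Reacher can force the target in 3 moves from there.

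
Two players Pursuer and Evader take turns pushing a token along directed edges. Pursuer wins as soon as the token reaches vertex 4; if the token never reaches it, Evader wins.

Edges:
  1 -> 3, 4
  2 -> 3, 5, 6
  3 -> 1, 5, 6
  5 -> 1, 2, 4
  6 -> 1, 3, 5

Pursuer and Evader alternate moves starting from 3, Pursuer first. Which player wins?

Track states (vertex, player-to-move).
A0 = {(4,Pursuer), (4,Evader)}
A1: add {(1,Pursuer), (5,Pursuer)}.
A2 = A1; e.g. (1,Evader) stays out. (3,Pursuer) never enters ⇒ Evader avoids the target.

Evader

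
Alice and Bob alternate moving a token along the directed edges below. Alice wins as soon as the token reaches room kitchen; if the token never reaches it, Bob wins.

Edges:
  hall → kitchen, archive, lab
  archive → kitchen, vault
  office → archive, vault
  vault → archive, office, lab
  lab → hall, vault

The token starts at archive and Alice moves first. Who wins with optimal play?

Alice

Track states (vertex, player-to-move).
A0 = {(kitchen,Alice), (kitchen,Bob)}
A1: add {(hall,Alice), (archive,Alice)}.
(archive,Alice) ∈ A1 ⇒ Alice forces the target.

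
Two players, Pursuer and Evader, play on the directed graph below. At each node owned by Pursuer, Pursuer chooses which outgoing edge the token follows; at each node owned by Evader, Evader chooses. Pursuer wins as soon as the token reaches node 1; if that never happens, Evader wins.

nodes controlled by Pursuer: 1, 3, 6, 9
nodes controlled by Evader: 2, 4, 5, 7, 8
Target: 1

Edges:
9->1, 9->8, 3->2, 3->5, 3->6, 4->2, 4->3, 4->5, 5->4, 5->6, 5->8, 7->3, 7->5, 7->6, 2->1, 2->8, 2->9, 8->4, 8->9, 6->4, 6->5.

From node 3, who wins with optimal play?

Evader

A0 = {1}
A1: add {9} — 9 (Pursuer) has 9→1.
A2 = A1; e.g. 2 (Evader) can still go to 8. Fixed point.
3 never enters the attractor, so Evader can avoid the target forever.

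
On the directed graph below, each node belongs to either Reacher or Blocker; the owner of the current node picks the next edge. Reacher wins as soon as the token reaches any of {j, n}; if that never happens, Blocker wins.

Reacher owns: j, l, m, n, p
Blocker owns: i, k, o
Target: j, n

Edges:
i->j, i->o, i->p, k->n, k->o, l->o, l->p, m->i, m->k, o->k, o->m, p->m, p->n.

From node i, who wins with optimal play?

Blocker

A0 = {j, n}
A1: add {p} — p (Reacher) has p→n.
A2: add {l} — l (Reacher) has l→p.
A3 = A2; e.g. i (Blocker) can still go to o. Fixed point.
i never enters the attractor, so Blocker can avoid the target forever.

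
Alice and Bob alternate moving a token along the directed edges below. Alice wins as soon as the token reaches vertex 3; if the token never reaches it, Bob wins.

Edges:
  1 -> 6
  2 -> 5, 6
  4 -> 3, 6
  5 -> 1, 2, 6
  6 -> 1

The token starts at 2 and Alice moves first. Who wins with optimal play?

Track states (vertex, player-to-move).
A0 = {(3,Alice), (3,Bob)}
A1: add {(4,Alice)}.
A2 = A1; e.g. (1,Alice) stays out. (2,Alice) never enters ⇒ Bob avoids the target.

Bob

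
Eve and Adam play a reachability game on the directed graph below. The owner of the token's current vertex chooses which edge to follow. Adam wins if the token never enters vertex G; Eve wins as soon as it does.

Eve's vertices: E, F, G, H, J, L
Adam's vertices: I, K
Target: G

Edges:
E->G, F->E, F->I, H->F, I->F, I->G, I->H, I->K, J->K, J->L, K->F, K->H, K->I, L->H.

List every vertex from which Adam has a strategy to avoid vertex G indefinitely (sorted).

I, K

A0 = {G}
A1: add {E} — E (Eve) has E→G.
A2: add {F} — F (Eve) has F→E.
A3: add {H} — H (Eve) has H→F.
A4: add {L} — L (Eve) has L→H.
A5: add {J} — J (Eve) has J→L.
A6 = A5; e.g. I (Adam) can still go to K. Fixed point.
Eve's attractor = {E, F, G, H, J, L}; Adam avoids the target exactly from the complement.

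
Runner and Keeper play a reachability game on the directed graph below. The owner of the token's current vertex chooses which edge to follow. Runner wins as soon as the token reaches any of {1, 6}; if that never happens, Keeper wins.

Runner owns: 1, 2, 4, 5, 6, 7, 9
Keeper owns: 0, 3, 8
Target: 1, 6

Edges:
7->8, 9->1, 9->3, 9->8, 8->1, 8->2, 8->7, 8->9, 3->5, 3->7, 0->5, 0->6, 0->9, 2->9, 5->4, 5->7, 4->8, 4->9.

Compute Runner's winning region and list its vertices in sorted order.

A0 = {1, 6}
A1: add {9} — 9 (Runner) has 9→1.
A2: add {2, 4} — 2 (Runner) has 2→9; 4 (Runner) has 4→9.
A3: add {5} — 5 (Runner) has 5→4.
A4: add {0} — 0 (Keeper): all of {5, 6, 9} already in.
A5 = A4; e.g. 3 (Keeper) can still go to 7. Fixed point.
Runner's winning region = {0, 1, 2, 4, 5, 6, 9}.

0, 1, 2, 4, 5, 6, 9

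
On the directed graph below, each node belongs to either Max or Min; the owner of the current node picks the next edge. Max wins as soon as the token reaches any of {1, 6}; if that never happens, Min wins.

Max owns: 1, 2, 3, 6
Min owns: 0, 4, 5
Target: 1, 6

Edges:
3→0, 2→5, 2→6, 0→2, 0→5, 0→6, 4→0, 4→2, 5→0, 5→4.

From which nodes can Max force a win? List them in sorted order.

A0 = {1, 6}
A1: add {2} — 2 (Max) has 2→6.
A2 = A1; e.g. 0 (Min) can still go to 5. Fixed point.
Max's winning region = {1, 2, 6}.

1, 2, 6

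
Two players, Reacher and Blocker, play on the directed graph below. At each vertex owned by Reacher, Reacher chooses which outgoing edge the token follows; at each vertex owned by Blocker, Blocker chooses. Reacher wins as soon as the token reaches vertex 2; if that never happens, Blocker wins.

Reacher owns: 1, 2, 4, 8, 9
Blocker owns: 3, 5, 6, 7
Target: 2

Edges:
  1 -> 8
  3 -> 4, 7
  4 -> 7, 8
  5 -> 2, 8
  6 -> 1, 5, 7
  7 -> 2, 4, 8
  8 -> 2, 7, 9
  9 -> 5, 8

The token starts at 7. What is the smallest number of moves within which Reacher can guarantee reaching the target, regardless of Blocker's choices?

A0 = {2}
A1: add {8} — 8 (Reacher) has 8→2.
A2: add {1, 4, 5, 9} — 1 (Reacher) has 1→8; 4 (Reacher) has 4→8; 5 (Blocker): all of {2, 8} already in; 9 (Reacher) has 9→8.
A3: add {7} — 7 (Blocker): all of {2, 4, 8} already in.
7 enters the attractor at level 3, so Reacher can force the target in 3 moves from there.

3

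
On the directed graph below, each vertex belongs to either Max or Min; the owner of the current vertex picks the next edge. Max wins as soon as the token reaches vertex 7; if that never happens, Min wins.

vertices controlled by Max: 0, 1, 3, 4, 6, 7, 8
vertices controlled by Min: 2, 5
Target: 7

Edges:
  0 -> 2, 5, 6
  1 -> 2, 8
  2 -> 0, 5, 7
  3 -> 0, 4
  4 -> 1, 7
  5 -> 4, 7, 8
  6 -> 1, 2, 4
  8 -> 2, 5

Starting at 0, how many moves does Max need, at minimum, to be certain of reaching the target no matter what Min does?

A0 = {7}
A1: add {4} — 4 (Max) has 4→7.
A2: add {3, 6} — 3 (Max) has 3→4; 6 (Max) has 6→4.
A3: add {0} — 0 (Max) has 0→6.
A4 = A3; e.g. 1 (Max) has no edge into A3. Fixed point.
0 enters the attractor at level 3, so Max can force the target in 3 moves from there.

3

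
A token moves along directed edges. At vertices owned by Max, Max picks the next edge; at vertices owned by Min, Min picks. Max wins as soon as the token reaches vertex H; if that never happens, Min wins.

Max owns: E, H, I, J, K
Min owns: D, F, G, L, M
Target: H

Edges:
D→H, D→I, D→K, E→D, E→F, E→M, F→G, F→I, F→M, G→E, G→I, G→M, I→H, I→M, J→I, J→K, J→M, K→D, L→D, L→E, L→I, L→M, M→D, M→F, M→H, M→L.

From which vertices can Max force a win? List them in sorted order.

H, I, J

A0 = {H}
A1: add {I} — I (Max) has I→H.
A2: add {J} — J (Max) has J→I.
A3 = A2; e.g. D (Min) can still go to K. Fixed point.
Max's winning region = {H, I, J}.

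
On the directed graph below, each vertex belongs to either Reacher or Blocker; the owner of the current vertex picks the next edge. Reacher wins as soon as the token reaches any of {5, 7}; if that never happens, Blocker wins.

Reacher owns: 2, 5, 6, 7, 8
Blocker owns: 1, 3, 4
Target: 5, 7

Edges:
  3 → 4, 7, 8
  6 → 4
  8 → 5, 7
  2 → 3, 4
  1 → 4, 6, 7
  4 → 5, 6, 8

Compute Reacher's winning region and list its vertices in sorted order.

5, 7, 8

A0 = {5, 7}
A1: add {8} — 8 (Reacher) has 8→5.
A2 = A1; e.g. 1 (Blocker) can still go to 4. Fixed point.
Reacher's winning region = {5, 7, 8}.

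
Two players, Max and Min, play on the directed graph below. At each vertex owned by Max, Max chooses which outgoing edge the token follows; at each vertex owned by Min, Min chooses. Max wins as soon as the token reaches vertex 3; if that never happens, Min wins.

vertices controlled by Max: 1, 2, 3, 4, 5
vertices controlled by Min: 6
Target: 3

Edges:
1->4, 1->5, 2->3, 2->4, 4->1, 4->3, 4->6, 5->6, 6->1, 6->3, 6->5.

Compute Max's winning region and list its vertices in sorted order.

1, 2, 3, 4

A0 = {3}
A1: add {2, 4} — 2 (Max) has 2→3; 4 (Max) has 4→3.
A2: add {1} — 1 (Max) has 1→4.
A3 = A2; e.g. 5 (Max) has no edge into A2. Fixed point.
Max's winning region = {1, 2, 3, 4}.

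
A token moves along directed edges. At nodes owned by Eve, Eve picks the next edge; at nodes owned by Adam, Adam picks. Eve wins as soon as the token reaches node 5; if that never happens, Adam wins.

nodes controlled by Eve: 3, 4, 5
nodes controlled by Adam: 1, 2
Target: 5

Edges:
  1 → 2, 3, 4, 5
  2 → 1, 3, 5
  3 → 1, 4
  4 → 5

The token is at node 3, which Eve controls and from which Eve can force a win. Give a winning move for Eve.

4

A0 = {5}
A1: add {4} — 4 (Eve) has 4→5.
A2: add {3} — 3 (Eve) has 3→4.
A3 = A2; e.g. 1 (Adam) can still go to 2. Fixed point.
From 3, successor 4 is in the attractor (rank 1); the other successor 1 is not.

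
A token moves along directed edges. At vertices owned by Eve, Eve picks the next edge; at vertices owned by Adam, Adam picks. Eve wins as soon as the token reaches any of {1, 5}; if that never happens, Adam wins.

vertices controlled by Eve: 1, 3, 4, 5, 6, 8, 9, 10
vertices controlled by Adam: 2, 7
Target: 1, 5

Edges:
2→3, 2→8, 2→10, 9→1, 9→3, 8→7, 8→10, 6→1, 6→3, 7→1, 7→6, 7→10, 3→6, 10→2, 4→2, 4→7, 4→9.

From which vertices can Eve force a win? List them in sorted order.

1, 3, 4, 5, 6, 9

A0 = {1, 5}
A1: add {6, 9} — 6 (Eve) has 6→1; 9 (Eve) has 9→1.
A2: add {3, 4} — 3 (Eve) has 3→6; 4 (Eve) has 4→9.
A3 = A2; e.g. 2 (Adam) can still go to 8. Fixed point.
Eve's winning region = {1, 3, 4, 5, 6, 9}.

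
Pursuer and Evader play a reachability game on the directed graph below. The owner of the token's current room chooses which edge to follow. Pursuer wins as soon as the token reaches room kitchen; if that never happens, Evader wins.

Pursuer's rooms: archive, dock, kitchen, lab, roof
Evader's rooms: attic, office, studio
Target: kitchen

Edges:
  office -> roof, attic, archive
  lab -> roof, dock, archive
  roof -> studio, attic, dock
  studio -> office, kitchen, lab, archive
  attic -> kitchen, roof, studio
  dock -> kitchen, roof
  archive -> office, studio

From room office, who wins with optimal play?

Evader

A0 = {kitchen}
A1: add {dock} — dock (Pursuer) has dock→kitchen.
A2: add {lab, roof} — lab (Pursuer) has lab→dock; roof (Pursuer) has roof→dock.
A3 = A2; e.g. office (Evader) can still go to attic. Fixed point.
office never enters the attractor, so Evader can avoid the target forever.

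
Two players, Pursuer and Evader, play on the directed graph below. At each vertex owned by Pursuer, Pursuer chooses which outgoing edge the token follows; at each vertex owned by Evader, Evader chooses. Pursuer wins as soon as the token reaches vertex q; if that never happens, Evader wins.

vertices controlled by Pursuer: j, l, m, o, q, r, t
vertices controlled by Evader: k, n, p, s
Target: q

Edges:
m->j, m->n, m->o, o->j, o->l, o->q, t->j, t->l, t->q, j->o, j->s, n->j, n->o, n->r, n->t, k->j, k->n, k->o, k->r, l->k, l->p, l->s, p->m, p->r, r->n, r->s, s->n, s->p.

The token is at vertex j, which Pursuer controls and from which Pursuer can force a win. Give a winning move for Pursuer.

A0 = {q}
A1: add {o, t} — o (Pursuer) has o→q; t (Pursuer) has t→q.
A2: add {j, m} — j (Pursuer) has j→o; m (Pursuer) has m→o.
A3 = A2; e.g. k (Evader) can still go to n. Fixed point.
From j, successor o is in the attractor (rank 1); the other successor s is not.

o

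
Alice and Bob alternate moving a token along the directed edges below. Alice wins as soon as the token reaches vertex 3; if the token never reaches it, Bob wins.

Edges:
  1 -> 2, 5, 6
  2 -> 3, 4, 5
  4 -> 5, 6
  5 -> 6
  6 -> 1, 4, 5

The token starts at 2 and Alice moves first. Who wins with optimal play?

Alice

Track states (vertex, player-to-move).
A0 = {(3,Alice), (3,Bob)}
A1: add {(2,Alice)}.
(2,Alice) ∈ A1 ⇒ Alice forces the target.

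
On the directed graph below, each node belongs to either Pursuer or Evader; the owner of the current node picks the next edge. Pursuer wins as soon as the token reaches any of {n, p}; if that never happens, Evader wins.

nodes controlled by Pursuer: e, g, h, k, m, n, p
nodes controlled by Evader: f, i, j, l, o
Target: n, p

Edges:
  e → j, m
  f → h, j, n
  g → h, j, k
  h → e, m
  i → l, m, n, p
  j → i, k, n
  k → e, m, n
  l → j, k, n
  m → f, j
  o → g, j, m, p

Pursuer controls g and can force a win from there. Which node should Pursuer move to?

A0 = {n, p}
A1: add {k} — k (Pursuer) has k→n.
A2: add {g} — g (Pursuer) has g→k.
A3 = A2; e.g. e (Pursuer) has no edge into A2. Fixed point.
From g, successor k is in the attractor (rank 1); the other successors h, j are not.

k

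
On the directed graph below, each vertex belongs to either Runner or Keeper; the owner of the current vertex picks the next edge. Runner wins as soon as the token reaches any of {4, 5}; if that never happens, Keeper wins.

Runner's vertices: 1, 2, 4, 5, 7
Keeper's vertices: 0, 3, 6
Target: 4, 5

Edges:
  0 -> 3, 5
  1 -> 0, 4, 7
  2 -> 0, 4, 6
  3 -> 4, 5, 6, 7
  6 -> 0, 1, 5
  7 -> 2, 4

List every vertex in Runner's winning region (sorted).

A0 = {4, 5}
A1: add {1, 2, 7} — 1 (Runner) has 1→4; 2 (Runner) has 2→4; 7 (Runner) has 7→4.
A2 = A1; e.g. 0 (Keeper) can still go to 3. Fixed point.
Runner's winning region = {1, 2, 4, 5, 7}.

1, 2, 4, 5, 7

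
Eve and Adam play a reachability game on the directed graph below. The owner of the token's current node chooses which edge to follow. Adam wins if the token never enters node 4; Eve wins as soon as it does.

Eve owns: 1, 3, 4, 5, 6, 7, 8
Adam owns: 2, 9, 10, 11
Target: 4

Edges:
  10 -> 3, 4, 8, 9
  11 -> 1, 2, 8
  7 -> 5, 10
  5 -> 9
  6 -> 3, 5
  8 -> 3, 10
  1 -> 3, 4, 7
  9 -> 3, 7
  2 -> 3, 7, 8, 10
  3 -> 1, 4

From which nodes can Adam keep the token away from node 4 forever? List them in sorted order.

2, 5, 7, 9, 10, 11

A0 = {4}
A1: add {1, 3} — 1 (Eve) has 1→4; 3 (Eve) has 3→4.
A2: add {6, 8} — 6 (Eve) has 6→3; 8 (Eve) has 8→3.
A3 = A2; e.g. 2 (Adam) can still go to 7. Fixed point.
Eve's attractor = {1, 3, 4, 6, 8}; Adam avoids the target exactly from the complement.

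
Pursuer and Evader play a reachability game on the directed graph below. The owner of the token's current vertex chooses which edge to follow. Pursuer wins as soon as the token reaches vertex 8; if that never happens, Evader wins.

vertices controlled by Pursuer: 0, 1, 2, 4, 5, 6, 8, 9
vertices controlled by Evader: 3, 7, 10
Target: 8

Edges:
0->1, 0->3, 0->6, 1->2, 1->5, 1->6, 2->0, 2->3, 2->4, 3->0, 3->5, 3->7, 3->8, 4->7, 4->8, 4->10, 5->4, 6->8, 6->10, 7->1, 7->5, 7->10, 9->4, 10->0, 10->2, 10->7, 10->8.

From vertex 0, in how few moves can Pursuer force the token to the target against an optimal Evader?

A0 = {8}
A1: add {4, 6} — 4 (Pursuer) has 4→8; 6 (Pursuer) has 6→8.
A2: add {0, 1, 2, 5, 9} — 0 (Pursuer) has 0→6; 1 (Pursuer) has 1→6; 2 (Pursuer) has 2→4; 5 (Pursuer) has 5→4; 9 (Pursuer) has 9→4.
A3 = A2; e.g. 3 (Evader) can still go to 7. Fixed point.
0 enters the attractor at level 2, so Pursuer can force the target in 2 moves from there.

2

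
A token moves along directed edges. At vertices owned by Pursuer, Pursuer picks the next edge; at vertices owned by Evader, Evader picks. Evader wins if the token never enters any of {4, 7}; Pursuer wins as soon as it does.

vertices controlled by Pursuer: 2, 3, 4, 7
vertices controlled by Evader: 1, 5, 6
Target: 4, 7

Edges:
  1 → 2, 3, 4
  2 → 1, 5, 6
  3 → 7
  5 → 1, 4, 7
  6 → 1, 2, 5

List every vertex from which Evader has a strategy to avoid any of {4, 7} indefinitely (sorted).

1, 2, 5, 6

A0 = {4, 7}
A1: add {3} — 3 (Pursuer) has 3→7.
A2 = A1; e.g. 1 (Evader) can still go to 2. Fixed point.
Pursuer's attractor = {3, 4, 7}; Evader avoids the target exactly from the complement.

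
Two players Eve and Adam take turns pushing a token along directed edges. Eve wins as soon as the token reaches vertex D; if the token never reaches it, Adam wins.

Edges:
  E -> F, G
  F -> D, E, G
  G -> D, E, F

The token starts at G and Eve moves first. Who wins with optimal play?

Eve

Track states (vertex, player-to-move).
A0 = {(D,Eve), (D,Adam)}
A1: add {(F,Eve), (G,Eve)}.
(G,Eve) ∈ A1 ⇒ Eve forces the target.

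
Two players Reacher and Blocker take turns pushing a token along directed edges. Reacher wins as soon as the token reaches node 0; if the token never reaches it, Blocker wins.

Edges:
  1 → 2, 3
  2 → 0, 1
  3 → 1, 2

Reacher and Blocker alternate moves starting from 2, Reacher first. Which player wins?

Reacher

Track states (vertex, player-to-move).
A0 = {(0,Reacher), (0,Blocker)}
A1: add {(2,Reacher)}.
(2,Reacher) ∈ A1 ⇒ Reacher forces the target.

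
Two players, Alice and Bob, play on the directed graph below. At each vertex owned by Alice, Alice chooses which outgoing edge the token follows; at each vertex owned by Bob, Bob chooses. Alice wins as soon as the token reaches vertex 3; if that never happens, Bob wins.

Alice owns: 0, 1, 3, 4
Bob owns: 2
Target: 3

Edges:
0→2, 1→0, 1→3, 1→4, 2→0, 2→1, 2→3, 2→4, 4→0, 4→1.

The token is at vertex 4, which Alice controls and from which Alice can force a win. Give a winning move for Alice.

1

A0 = {3}
A1: add {1} — 1 (Alice) has 1→3.
A2: add {4} — 4 (Alice) has 4→1.
A3 = A2; e.g. 0 (Alice) has no edge into A2. Fixed point.
From 4, successor 1 is in the attractor (rank 1); the other successor 0 is not.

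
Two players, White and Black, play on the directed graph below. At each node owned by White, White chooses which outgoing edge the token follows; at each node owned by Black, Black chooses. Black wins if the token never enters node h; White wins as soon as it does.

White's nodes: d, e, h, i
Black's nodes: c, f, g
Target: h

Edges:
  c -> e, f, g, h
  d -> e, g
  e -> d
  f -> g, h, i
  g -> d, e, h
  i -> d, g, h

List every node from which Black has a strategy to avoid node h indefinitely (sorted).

c, d, e, f, g

A0 = {h}
A1: add {i} — i (White) has i→h.
A2 = A1; e.g. c (Black) can still go to e. Fixed point.
White's attractor = {h, i}; Black avoids the target exactly from the complement.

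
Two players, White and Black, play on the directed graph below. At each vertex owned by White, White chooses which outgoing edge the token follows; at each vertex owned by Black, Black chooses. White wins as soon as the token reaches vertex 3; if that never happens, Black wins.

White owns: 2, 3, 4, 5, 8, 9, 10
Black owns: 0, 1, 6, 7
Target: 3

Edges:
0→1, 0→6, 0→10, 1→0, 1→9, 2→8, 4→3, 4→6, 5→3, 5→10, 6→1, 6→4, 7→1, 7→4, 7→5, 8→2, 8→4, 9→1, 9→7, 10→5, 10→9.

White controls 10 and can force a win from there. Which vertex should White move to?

5

A0 = {3}
A1: add {4, 5} — 4 (White) has 4→3; 5 (White) has 5→3.
A2: add {8, 10} — 8 (White) has 8→4; 10 (White) has 10→5.
A3: add {2} — 2 (White) has 2→8.
A4 = A3; e.g. 0 (Black) can still go to 1. Fixed point.
From 10, successor 5 is in the attractor (rank 1); the other successor 9 is not.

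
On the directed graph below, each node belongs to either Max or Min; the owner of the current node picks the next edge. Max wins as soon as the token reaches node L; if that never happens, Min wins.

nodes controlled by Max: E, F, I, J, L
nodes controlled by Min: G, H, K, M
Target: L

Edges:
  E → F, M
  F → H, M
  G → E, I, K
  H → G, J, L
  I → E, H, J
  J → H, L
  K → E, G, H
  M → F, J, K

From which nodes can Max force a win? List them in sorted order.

I, J, L

A0 = {L}
A1: add {J} — J (Max) has J→L.
A2: add {I} — I (Max) has I→J.
A3 = A2; e.g. E (Max) has no edge into A2. Fixed point.
Max's winning region = {I, J, L}.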